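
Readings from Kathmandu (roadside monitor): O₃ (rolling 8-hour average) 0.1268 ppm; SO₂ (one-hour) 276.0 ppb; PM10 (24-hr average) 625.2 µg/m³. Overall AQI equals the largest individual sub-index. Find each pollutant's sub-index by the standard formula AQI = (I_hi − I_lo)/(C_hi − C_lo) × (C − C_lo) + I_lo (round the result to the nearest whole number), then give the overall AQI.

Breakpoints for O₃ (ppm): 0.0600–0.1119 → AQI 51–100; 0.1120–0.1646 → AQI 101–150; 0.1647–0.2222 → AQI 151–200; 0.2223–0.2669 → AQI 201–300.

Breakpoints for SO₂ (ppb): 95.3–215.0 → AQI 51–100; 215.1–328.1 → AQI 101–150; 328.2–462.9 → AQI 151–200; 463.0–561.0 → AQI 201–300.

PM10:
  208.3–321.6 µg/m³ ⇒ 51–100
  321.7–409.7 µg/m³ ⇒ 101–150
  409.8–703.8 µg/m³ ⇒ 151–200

187

O₃ 0.1268: bracket 0.1120–0.1646 → index 101–150; slope 49/0.0526, offset 0.0148.
AQI = 101 + 49/0.0526·0.0148 ≈ 114.79 ⇒ 115.
SO₂: row 215.1–328.1 (AQI 101–150). (150−101)·(276.0−215.1)/(328.1−215.1) + 101 = 49·60.9/113.0 + 101 ≈ 127.41 → 127.
PM10 625.2: bracket 409.8–703.8 → index 151–200; slope 49/294.0, offset 215.4.
AQI = 151 + 49/294.0·215.4 ≈ 186.90 ⇒ 187.
Sub-indices: O₃→115, SO₂→127, PM10→187. Overall AQI = max = 187; dominant pollutant is PM10.
AQI 187: Unhealthy.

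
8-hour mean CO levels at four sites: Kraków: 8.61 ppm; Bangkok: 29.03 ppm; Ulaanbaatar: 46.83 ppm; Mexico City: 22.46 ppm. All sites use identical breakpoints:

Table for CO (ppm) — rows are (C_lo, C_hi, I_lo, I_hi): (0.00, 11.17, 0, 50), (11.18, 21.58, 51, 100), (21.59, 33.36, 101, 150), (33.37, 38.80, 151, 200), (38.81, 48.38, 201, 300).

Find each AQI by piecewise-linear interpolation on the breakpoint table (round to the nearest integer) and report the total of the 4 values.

Kraków 8.61: bracket 0.00–11.17 → index 0–50; slope 50/11.17, offset 8.61.
AQI = 0 + 50/11.17·8.61 ≈ 38.54 ⇒ 39.
Bangkok: row 21.59–33.36 (AQI 101–150). (150−101)·(29.03−21.59)/(33.36−21.59) + 101 = 49·7.44/11.77 + 101 ≈ 131.97 → 132.
Ulaanbaatar: 46.83 ∈ [38.81, 48.38] ↔ index [201, 300].
201 + (46.83−38.81)·(300−201)/(48.38−38.81) = 201 + 8.02·99/9.57 ≈ 283.97, so AQI = 284.
Mexico City 22.46: bracket 21.59–33.36 → index 101–150; slope 49/11.77, offset 0.87.
AQI = 101 + 49/11.77·0.87 ≈ 104.62 ⇒ 105.
AQIs: Kraków=39, Bangkok=132, Ulaanbaatar=284, Mexico City=105. Sum = 39 + 132 + 284 + 105 = 560.

560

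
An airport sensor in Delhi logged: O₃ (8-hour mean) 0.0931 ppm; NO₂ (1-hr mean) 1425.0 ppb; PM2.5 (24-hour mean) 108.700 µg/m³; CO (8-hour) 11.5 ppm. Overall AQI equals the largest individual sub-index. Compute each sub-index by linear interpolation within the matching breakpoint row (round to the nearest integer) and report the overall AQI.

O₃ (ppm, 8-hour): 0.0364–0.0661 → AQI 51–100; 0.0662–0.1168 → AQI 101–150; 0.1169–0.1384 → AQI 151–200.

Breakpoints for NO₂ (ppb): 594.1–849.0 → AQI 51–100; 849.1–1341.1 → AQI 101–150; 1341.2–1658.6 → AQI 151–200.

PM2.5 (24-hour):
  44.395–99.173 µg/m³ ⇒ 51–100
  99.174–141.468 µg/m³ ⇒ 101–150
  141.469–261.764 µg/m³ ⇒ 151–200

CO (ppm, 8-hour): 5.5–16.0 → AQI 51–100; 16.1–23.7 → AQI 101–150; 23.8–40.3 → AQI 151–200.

O₃: 0.0931 lies in 0.0662–0.1168, so I_lo=101, I_hi=150, C_lo=0.0662, C_hi=0.1168.
(150−101)/(0.1168−0.0662) × (0.0931−0.0662) + 101 = 49/0.0506 × 0.0269 + 101 ≈ 127.05 → 127.
NO₂ 1425.0: bracket 1341.2–1658.6 → index 151–200; slope 49/317.4, offset 83.8.
AQI = 151 + 49/317.4·83.8 ≈ 163.94 ⇒ 164.
PM2.5: 108.700 lies in 99.174–141.468, so I_lo=101, I_hi=150, C_lo=99.174, C_hi=141.468.
(150−101)/(141.468−99.174) × (108.700−99.174) + 101 = 49/42.294 × 9.526 + 101 ≈ 112.04 → 112.
CO: 11.5 lies in 5.5–16.0, so I_lo=51, I_hi=100, C_lo=5.5, C_hi=16.0.
(100−51)/(16.0−5.5) × (11.5−5.5) + 51 = 49/10.5 × 6.0 + 51 ≈ 79.00 → 79.
Sub-indices: O₃→127, NO₂→164, PM2.5→112, CO→79. Overall AQI = max = 164; dominant pollutant is NO₂.
AQI 164: Unhealthy.

164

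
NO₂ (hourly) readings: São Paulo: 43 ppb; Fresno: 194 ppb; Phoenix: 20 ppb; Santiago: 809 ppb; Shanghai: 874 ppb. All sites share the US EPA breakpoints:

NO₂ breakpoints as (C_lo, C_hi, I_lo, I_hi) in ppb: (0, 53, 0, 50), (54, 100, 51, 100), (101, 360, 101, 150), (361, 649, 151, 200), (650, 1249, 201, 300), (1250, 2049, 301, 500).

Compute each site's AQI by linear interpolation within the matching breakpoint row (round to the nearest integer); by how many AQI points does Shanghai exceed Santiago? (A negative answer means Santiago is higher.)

São Paulo: row 0–53 (AQI 0–50). (50−0)·(43−0)/(53−0) + 0 = 50·43/53 + 0 ≈ 40.57 → 41.
Fresno: row 101–360 (AQI 101–150). (150−101)·(194−101)/(360−101) + 101 = 49·93/259 + 101 ≈ 118.59 → 119.
Phoenix: row 0–53 (AQI 0–50). (50−0)·(20−0)/(53−0) + 0 = 50·20/53 + 0 ≈ 18.87 → 19.
Santiago: 809 ∈ [650, 1249] ↔ index [201, 300].
201 + (809−650)·(300−201)/(1249−650) = 201 + 159·99/599 ≈ 227.28, so AQI = 227.
Shanghai: 874 lies in 650–1249, so I_lo=201, I_hi=300, C_lo=650, C_hi=1249.
(300−201)/(1249−650) × (874−650) + 201 = 99/599 × 224 + 201 ≈ 238.02 → 238.
AQIs: São Paulo=41, Fresno=119, Phoenix=19, Santiago=227, Shanghai=238. Shanghai (238) − Santiago (227) = 11.

11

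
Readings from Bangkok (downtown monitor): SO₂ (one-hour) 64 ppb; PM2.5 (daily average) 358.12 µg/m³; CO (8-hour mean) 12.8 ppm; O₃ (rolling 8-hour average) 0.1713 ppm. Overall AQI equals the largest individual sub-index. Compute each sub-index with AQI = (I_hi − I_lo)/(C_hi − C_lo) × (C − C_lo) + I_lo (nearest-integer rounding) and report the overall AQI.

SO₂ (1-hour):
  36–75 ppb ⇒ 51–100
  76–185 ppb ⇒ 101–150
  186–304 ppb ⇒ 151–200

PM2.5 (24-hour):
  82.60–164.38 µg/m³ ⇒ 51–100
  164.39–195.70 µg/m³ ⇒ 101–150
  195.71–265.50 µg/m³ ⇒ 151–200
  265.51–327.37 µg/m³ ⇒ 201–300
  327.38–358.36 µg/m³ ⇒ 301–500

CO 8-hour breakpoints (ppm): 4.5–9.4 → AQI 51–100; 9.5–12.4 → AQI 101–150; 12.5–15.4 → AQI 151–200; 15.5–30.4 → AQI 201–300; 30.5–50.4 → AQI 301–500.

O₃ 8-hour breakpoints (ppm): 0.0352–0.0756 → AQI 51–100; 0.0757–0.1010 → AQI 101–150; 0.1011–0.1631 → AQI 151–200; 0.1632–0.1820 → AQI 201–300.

498

SO₂: row 36–75 (AQI 51–100). (100−51)·(64−36)/(75−36) + 51 = 49·28/39 + 51 ≈ 86.18 → 86.
PM2.5: row 327.38–358.36 (AQI 301–500). (500−301)·(358.12−327.38)/(358.36−327.38) + 301 = 199·30.74/30.98 + 301 ≈ 498.46 → 498.
CO: 12.8 ∈ [12.5, 15.4] ↔ index [151, 200].
151 + (12.8−12.5)·(200−151)/(15.4−12.5) = 151 + 0.3·49/2.9 ≈ 156.07, so AQI = 156.
O₃: row 0.1632–0.1820 (AQI 201–300). (300−201)·(0.1713−0.1632)/(0.1820−0.1632) + 201 = 99·0.0081/0.0188 + 201 ≈ 243.65 → 244.
Sub-indices: SO₂→86, PM2.5→498, CO→156, O₃→244. Overall AQI = max = 498; dominant pollutant is PM2.5.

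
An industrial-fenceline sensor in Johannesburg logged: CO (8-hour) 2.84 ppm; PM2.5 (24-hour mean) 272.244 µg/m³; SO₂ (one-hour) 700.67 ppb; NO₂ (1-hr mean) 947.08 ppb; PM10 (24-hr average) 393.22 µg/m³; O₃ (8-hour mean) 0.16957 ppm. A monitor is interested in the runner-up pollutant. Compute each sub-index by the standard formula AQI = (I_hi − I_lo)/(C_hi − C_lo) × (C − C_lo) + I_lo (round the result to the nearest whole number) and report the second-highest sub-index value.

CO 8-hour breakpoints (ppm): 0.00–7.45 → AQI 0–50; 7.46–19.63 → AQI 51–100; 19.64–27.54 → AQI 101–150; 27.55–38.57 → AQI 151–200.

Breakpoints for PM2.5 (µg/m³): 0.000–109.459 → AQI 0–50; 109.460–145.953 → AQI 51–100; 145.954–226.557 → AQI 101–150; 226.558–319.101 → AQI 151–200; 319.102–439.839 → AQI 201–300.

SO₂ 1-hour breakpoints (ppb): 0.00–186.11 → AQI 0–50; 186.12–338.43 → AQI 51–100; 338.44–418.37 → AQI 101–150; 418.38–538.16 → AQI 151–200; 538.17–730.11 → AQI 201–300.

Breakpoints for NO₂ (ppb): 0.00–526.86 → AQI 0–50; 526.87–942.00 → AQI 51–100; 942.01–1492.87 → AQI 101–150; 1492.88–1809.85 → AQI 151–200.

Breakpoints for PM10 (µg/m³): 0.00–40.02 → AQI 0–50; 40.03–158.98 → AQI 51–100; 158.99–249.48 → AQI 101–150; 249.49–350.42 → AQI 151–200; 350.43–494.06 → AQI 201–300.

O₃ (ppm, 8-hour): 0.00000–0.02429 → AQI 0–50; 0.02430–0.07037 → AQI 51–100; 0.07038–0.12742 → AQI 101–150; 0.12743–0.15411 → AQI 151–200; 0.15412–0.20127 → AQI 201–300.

233

CO: row 0.00–7.45 (AQI 0–50). (50−0)·(2.84−0.00)/(7.45−0.00) + 0 = 50·2.84/7.45 + 0 ≈ 19.06 → 19.
PM2.5 272.244: bracket 226.558–319.101 → index 151–200; slope 49/92.543, offset 45.686.
AQI = 151 + 49/92.543·45.686 ≈ 175.19 ⇒ 175.
SO₂: row 538.17–730.11 (AQI 201–300). (300−201)·(700.67−538.17)/(730.11−538.17) + 201 = 99·162.50/191.94 + 201 ≈ 284.82 → 285.
NO₂: 947.08 lies in 942.01–1492.87, so I_lo=101, I_hi=150, C_lo=942.01, C_hi=1492.87.
(150−101)/(1492.87−942.01) × (947.08−942.01) + 101 = 49/550.86 × 5.07 + 101 ≈ 101.45 → 101.
PM10: row 350.43–494.06 (AQI 201–300). (300−201)·(393.22−350.43)/(494.06−350.43) + 201 = 99·42.79/143.63 + 201 ≈ 230.49 → 230.
O₃: 0.16957 lies in 0.15412–0.20127, so I_lo=201, I_hi=300, C_lo=0.15412, C_hi=0.20127.
(300−201)/(0.20127−0.15412) × (0.16957−0.15412) + 201 = 99/0.04715 × 0.01545 + 201 ≈ 233.44 → 233.
Sub-indices: CO→19, PM2.5→175, SO₂→285, NO₂→101, PM10→230, O₃→233. Ranked high→low: 285, 233, 230, 175, 101, 19. Second-highest sub-index = 233.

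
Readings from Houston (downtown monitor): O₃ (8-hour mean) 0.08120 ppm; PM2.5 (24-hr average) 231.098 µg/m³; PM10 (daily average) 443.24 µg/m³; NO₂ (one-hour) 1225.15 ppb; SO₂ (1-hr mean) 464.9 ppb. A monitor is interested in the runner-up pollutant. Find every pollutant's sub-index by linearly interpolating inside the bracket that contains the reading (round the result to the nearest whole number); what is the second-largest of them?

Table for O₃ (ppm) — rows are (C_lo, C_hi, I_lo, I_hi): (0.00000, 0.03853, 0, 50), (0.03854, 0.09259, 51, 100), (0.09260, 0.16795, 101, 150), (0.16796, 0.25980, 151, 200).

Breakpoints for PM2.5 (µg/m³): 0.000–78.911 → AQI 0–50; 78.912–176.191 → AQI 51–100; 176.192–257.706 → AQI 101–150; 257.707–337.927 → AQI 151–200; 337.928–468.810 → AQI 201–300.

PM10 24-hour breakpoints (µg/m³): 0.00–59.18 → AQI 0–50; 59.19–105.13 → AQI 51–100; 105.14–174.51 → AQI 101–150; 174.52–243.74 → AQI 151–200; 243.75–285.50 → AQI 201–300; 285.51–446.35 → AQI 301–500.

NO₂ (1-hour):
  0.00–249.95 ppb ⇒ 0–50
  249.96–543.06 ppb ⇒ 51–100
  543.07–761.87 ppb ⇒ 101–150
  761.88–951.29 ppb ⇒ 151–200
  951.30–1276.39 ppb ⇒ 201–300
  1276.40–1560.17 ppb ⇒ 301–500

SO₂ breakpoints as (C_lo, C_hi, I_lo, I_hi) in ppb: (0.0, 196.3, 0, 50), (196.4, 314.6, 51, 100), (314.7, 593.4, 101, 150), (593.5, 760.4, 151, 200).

O₃: 0.08120 ∈ [0.03854, 0.09259] ↔ index [51, 100].
51 + (0.08120−0.03854)·(100−51)/(0.09259−0.03854) = 51 + 0.04266·49/0.05405 ≈ 89.67, so AQI = 90.
PM2.5: 231.098 lies in 176.192–257.706, so I_lo=101, I_hi=150, C_lo=176.192, C_hi=257.706.
(150−101)/(257.706−176.192) × (231.098−176.192) + 101 = 49/81.514 × 54.906 + 101 ≈ 134.01 → 134.
PM10: row 285.51–446.35 (AQI 301–500). (500−301)·(443.24−285.51)/(446.35−285.51) + 301 = 199·157.73/160.84 + 301 ≈ 496.15 → 496.
NO₂: 1225.15 lies in 951.30–1276.39, so I_lo=201, I_hi=300, C_lo=951.30, C_hi=1276.39.
(300−201)/(1276.39−951.30) × (1225.15−951.30) + 201 = 99/325.09 × 273.85 + 201 ≈ 284.40 → 284.
SO₂: row 314.7–593.4 (AQI 101–150). (150−101)·(464.9−314.7)/(593.4−314.7) + 101 = 49·150.2/278.7 + 101 ≈ 127.41 → 127.
Sub-indices: O₃→90, PM2.5→134, PM10→496, NO₂→284, SO₂→127. Ranked high→low: 496, 284, 134, 127, 90. Second-highest sub-index = 284.

284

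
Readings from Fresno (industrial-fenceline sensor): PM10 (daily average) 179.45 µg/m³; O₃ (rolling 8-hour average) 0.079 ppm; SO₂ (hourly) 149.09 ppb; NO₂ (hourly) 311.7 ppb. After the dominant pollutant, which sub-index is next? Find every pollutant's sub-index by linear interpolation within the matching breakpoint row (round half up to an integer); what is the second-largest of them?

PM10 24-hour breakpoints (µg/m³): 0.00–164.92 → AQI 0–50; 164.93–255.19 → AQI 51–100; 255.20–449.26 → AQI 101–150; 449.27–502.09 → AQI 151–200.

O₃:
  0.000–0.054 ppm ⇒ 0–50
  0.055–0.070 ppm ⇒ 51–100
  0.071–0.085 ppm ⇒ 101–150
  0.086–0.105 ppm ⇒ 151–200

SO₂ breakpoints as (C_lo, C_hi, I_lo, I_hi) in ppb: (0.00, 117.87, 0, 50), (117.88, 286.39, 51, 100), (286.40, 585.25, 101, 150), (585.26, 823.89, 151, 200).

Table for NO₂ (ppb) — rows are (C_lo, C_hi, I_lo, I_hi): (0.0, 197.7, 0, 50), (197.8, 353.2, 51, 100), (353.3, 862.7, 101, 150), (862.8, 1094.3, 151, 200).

PM10 179.45: bracket 164.93–255.19 → index 51–100; slope 49/90.26, offset 14.52.
AQI = 51 + 49/90.26·14.52 ≈ 58.88 ⇒ 59.
O₃: 0.079 ∈ [0.071, 0.085] ↔ index [101, 150].
101 + (0.079−0.071)·(150−101)/(0.085−0.071) = 101 + 0.008·49/0.014 ≈ 129.00, so AQI = 129.
SO₂: 149.09 lies in 117.88–286.39, so I_lo=51, I_hi=100, C_lo=117.88, C_hi=286.39.
(100−51)/(286.39−117.88) × (149.09−117.88) + 51 = 49/168.51 × 31.21 + 51 ≈ 60.08 → 60.
NO₂: row 197.8–353.2 (AQI 51–100). (100−51)·(311.7−197.8)/(353.2−197.8) + 51 = 49·113.9/155.4 + 51 ≈ 86.91 → 87.
Sub-indices: PM10→59, O₃→129, SO₂→60, NO₂→87. Ranked high→low: 129, 87, 60, 59. Second-highest sub-index = 87.

87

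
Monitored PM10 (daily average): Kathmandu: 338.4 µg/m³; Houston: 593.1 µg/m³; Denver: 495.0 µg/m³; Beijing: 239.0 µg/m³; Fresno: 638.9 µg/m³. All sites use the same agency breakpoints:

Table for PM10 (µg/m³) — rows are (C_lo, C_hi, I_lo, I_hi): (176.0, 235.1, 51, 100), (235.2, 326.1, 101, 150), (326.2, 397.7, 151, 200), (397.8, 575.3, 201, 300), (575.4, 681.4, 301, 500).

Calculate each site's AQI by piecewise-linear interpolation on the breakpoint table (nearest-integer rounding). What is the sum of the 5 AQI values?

1271

Kathmandu: 338.4 ∈ [326.2, 397.7] ↔ index [151, 200].
151 + (338.4−326.2)·(200−151)/(397.7−326.2) = 151 + 12.2·49/71.5 ≈ 159.36, so AQI = 159.
Houston: 593.1 ∈ [575.4, 681.4] ↔ index [301, 500].
301 + (593.1−575.4)·(500−301)/(681.4−575.4) = 301 + 17.7·199/106.0 ≈ 334.23, so AQI = 334.
Denver: 495.0 lies in 397.8–575.3, so I_lo=201, I_hi=300, C_lo=397.8, C_hi=575.3.
(300−201)/(575.3−397.8) × (495.0−397.8) + 201 = 99/177.5 × 97.2 + 201 ≈ 255.21 → 255.
Beijing: 239.0 ∈ [235.2, 326.1] ↔ index [101, 150].
101 + (239.0−235.2)·(150−101)/(326.1−235.2) = 101 + 3.8·49/90.9 ≈ 103.05, so AQI = 103.
Fresno: 638.9 lies in 575.4–681.4, so I_lo=301, I_hi=500, C_lo=575.4, C_hi=681.4.
(500−301)/(681.4−575.4) × (638.9−575.4) + 301 = 199/106.0 × 63.5 + 301 ≈ 420.21 → 420.
AQIs: Kathmandu=159, Houston=334, Denver=255, Beijing=103, Fresno=420. Sum = 159 + 334 + 255 + 103 + 420 = 1271.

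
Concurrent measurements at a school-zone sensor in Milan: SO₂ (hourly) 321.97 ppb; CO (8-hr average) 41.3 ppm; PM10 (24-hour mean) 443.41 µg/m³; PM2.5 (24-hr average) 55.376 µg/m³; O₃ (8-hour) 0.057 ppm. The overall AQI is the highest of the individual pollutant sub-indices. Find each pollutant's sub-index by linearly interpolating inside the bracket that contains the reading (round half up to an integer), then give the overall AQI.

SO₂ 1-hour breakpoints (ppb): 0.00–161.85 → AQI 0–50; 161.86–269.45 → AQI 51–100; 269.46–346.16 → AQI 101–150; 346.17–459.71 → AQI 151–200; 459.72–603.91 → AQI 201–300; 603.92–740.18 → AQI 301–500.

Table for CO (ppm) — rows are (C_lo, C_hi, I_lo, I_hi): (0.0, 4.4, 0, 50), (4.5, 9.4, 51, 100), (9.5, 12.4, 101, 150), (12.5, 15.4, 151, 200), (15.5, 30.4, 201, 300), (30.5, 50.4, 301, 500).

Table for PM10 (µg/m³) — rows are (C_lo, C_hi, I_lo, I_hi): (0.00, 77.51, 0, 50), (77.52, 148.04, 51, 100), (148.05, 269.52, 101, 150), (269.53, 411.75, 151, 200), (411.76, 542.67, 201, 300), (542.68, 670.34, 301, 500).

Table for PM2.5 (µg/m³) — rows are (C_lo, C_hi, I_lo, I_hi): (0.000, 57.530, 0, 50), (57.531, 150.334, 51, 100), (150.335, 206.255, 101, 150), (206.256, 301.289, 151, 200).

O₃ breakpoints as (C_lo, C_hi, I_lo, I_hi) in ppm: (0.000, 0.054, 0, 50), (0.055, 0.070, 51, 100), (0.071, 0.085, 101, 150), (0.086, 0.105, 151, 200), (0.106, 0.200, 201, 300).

409

SO₂: 321.97 ∈ [269.46, 346.16] ↔ index [101, 150].
101 + (321.97−269.46)·(150−101)/(346.16−269.46) = 101 + 52.51·49/76.70 ≈ 134.55, so AQI = 135.
CO: 41.3 ∈ [30.5, 50.4] ↔ index [301, 500].
301 + (41.3−30.5)·(500−301)/(50.4−30.5) = 301 + 10.8·199/19.9 ≈ 409.00, so AQI = 409.
PM10: 443.41 lies in 411.76–542.67, so I_lo=201, I_hi=300, C_lo=411.76, C_hi=542.67.
(300−201)/(542.67−411.76) × (443.41−411.76) + 201 = 99/130.91 × 31.65 + 201 ≈ 224.94 → 225.
PM2.5 55.376: bracket 0.000–57.530 → index 0–50; slope 50/57.530, offset 55.376.
AQI = 0 + 50/57.530·55.376 ≈ 48.13 ⇒ 48.
O₃: 0.057 ∈ [0.055, 0.070] ↔ index [51, 100].
51 + (0.057−0.055)·(100−51)/(0.070−0.055) = 51 + 0.002·49/0.015 ≈ 57.53, so AQI = 58.
Sub-indices: SO₂→135, CO→409, PM10→225, PM2.5→48, O₃→58. Overall AQI = max = 409; dominant pollutant is CO.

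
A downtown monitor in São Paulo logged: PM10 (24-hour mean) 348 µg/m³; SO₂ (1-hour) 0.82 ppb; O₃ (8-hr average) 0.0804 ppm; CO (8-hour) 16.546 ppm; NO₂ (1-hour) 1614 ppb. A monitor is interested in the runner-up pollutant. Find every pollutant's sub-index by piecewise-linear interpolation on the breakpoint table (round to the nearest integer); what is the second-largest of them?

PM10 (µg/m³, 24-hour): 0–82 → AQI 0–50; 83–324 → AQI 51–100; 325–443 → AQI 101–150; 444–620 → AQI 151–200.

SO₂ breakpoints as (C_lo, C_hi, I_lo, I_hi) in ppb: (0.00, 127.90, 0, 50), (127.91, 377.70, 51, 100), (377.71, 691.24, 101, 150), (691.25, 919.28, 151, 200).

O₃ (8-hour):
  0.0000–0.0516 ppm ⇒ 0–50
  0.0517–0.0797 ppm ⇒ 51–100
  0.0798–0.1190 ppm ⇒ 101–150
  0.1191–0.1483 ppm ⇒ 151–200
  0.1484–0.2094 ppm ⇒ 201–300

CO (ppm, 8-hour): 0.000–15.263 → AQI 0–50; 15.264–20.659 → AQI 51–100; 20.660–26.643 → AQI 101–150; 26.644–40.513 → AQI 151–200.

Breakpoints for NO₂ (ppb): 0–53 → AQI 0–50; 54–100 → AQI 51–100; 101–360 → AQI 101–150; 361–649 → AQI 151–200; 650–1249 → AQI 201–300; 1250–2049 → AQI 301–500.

111

PM10 348: bracket 325–443 → index 101–150; slope 49/118, offset 23.
AQI = 101 + 49/118·23 ≈ 110.55 ⇒ 111.
SO₂ 0.82: bracket 0.00–127.90 → index 0–50; slope 50/127.90, offset 0.82.
AQI = 0 + 50/127.90·0.82 ≈ 0.32 ⇒ 0.
O₃ 0.0804: bracket 0.0798–0.1190 → index 101–150; slope 49/0.0392, offset 0.0006.
AQI = 101 + 49/0.0392·0.0006 ≈ 101.75 ⇒ 102.
CO: 16.546 ∈ [15.264, 20.659] ↔ index [51, 100].
51 + (16.546−15.264)·(100−51)/(20.659−15.264) = 51 + 1.282·49/5.395 ≈ 62.64, so AQI = 63.
NO₂: 1614 lies in 1250–2049, so I_lo=301, I_hi=500, C_lo=1250, C_hi=2049.
(500−301)/(2049−1250) × (1614−1250) + 301 = 199/799 × 364 + 301 ≈ 391.66 → 392.
Sub-indices: PM10→111, SO₂→0, O₃→102, CO→63, NO₂→392. Ranked high→low: 392, 111, 102, 63, 0. Second-highest sub-index = 111.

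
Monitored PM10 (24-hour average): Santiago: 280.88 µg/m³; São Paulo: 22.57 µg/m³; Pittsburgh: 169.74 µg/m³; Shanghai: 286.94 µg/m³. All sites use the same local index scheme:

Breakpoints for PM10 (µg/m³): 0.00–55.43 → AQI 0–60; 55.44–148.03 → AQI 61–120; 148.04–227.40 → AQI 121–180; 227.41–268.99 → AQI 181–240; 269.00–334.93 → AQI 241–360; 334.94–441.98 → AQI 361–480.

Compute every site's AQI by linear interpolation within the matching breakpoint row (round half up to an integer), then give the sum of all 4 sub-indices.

Santiago 280.88: bracket 269.00–334.93 → index 241–360; slope 119/65.93, offset 11.88.
AQI = 241 + 119/65.93·11.88 ≈ 262.44 ⇒ 262.
São Paulo 22.57: bracket 0.00–55.43 → index 0–60; slope 60/55.43, offset 22.57.
AQI = 0 + 60/55.43·22.57 ≈ 24.43 ⇒ 24.
Pittsburgh 169.74: bracket 148.04–227.40 → index 121–180; slope 59/79.36, offset 21.70.
AQI = 121 + 59/79.36·21.70 ≈ 137.13 ⇒ 137.
Shanghai: 286.94 lies in 269.00–334.93, so I_lo=241, I_hi=360, C_lo=269.00, C_hi=334.93.
(360−241)/(334.93−269.00) × (286.94−269.00) + 241 = 119/65.93 × 17.94 + 241 ≈ 273.38 → 273.
AQIs: Santiago=262, São Paulo=24, Pittsburgh=137, Shanghai=273. Sum = 262 + 24 + 137 + 273 = 696.

696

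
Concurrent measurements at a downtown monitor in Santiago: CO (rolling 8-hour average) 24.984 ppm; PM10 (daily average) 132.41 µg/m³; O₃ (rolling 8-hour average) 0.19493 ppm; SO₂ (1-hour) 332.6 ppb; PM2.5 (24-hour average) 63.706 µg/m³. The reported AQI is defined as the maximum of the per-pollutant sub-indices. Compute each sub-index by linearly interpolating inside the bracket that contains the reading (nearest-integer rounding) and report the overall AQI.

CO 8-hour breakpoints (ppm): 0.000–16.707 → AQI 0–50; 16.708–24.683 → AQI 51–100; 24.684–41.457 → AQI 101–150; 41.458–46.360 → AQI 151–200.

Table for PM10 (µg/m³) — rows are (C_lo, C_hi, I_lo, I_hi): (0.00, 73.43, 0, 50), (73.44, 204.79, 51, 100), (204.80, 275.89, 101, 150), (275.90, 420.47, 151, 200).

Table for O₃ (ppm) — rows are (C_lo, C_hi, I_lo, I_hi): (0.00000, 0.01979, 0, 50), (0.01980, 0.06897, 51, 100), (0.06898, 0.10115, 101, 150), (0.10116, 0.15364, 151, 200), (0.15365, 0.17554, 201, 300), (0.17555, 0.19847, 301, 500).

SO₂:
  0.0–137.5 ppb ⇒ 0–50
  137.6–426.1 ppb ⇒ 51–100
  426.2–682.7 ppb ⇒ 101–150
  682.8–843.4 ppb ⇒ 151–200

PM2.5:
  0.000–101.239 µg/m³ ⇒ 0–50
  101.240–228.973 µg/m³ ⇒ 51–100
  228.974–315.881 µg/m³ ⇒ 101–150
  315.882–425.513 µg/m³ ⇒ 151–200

CO: 24.984 lies in 24.684–41.457, so I_lo=101, I_hi=150, C_lo=24.684, C_hi=41.457.
(150−101)/(41.457−24.684) × (24.984−24.684) + 101 = 49/16.773 × 0.300 + 101 ≈ 101.88 → 102.
PM10 132.41: bracket 73.44–204.79 → index 51–100; slope 49/131.35, offset 58.97.
AQI = 51 + 49/131.35·58.97 ≈ 73.00 ⇒ 73.
O₃: 0.19493 lies in 0.17555–0.19847, so I_lo=301, I_hi=500, C_lo=0.17555, C_hi=0.19847.
(500−301)/(0.19847−0.17555) × (0.19493−0.17555) + 301 = 199/0.02292 × 0.01938 + 301 ≈ 469.26 → 469.
SO₂: row 137.6–426.1 (AQI 51–100). (100−51)·(332.6−137.6)/(426.1−137.6) + 51 = 49·195.0/288.5 + 51 ≈ 84.12 → 84.
PM2.5: row 0.000–101.239 (AQI 0–50). (50−0)·(63.706−0.000)/(101.239−0.000) + 0 = 50·63.706/101.239 + 0 ≈ 31.46 → 31.
Sub-indices: CO→102, PM10→73, O₃→469, SO₂→84, PM2.5→31. Overall AQI = max = 469; dominant pollutant is O₃.
AQI 469: Hazardous.

469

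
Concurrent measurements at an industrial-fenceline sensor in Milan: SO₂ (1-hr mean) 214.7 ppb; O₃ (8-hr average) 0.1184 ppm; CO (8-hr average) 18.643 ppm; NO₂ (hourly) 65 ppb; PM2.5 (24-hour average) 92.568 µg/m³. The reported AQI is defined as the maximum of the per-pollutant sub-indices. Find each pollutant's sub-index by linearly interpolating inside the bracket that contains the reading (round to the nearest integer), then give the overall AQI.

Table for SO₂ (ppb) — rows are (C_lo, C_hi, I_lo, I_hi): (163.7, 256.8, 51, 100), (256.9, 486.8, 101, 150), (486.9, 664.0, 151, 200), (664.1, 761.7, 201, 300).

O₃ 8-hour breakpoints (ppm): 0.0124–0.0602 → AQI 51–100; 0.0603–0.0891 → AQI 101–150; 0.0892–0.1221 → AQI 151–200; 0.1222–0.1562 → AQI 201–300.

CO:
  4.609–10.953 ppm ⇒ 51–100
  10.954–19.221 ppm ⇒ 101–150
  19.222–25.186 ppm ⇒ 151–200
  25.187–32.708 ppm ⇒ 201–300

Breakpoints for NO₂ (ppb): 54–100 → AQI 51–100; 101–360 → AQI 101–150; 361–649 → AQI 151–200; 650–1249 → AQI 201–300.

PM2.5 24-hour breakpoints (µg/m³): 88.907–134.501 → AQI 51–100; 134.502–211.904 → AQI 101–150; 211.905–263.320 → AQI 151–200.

SO₂: row 163.7–256.8 (AQI 51–100). (100−51)·(214.7−163.7)/(256.8−163.7) + 51 = 49·51.0/93.1 + 51 ≈ 77.84 → 78.
O₃: row 0.0892–0.1221 (AQI 151–200). (200−151)·(0.1184−0.0892)/(0.1221−0.0892) + 151 = 49·0.0292/0.0329 + 151 ≈ 194.49 → 194.
CO 18.643: bracket 10.954–19.221 → index 101–150; slope 49/8.267, offset 7.689.
AQI = 101 + 49/8.267·7.689 ≈ 146.57 ⇒ 147.
NO₂: 65 lies in 54–100, so I_lo=51, I_hi=100, C_lo=54, C_hi=100.
(100−51)/(100−54) × (65−54) + 51 = 49/46 × 11 + 51 ≈ 62.72 → 63.
PM2.5: row 88.907–134.501 (AQI 51–100). (100−51)·(92.568−88.907)/(134.501−88.907) + 51 = 49·3.661/45.594 + 51 ≈ 54.93 → 55.
Sub-indices: SO₂→78, O₃→194, CO→147, NO₂→63, PM2.5→55. Overall AQI = max = 194; dominant pollutant is O₃.

194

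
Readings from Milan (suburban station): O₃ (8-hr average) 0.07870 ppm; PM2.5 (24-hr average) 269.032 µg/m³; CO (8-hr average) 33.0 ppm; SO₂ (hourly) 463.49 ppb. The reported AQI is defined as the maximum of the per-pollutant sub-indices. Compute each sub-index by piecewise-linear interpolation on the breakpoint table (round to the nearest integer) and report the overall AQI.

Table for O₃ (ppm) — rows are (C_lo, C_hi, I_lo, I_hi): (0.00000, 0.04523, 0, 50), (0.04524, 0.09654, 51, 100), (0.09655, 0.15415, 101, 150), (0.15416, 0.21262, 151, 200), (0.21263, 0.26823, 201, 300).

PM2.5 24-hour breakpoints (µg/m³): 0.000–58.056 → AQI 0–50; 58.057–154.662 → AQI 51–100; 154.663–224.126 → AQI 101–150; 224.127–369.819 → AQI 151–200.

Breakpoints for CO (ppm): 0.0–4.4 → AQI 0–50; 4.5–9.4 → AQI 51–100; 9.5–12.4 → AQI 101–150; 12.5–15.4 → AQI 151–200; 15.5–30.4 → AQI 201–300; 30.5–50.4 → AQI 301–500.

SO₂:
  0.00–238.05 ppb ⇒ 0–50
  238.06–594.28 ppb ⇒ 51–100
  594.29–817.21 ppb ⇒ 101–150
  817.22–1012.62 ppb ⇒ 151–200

O₃: row 0.04524–0.09654 (AQI 51–100). (100−51)·(0.07870−0.04524)/(0.09654−0.04524) + 51 = 49·0.03346/0.05130 + 51 ≈ 82.96 → 83.
PM2.5: row 224.127–369.819 (AQI 151–200). (200−151)·(269.032−224.127)/(369.819−224.127) + 151 = 49·44.905/145.692 + 151 ≈ 166.10 → 166.
CO: 33.0 lies in 30.5–50.4, so I_lo=301, I_hi=500, C_lo=30.5, C_hi=50.4.
(500−301)/(50.4−30.5) × (33.0−30.5) + 301 = 199/19.9 × 2.5 + 301 ≈ 326.00 → 326.
SO₂: row 238.06–594.28 (AQI 51–100). (100−51)·(463.49−238.06)/(594.28−238.06) + 51 = 49·225.43/356.22 + 51 ≈ 82.01 → 82.
Sub-indices: O₃→83, PM2.5→166, CO→326, SO₂→82. Overall AQI = max = 326; dominant pollutant is CO.
AQI 326: Hazardous.

326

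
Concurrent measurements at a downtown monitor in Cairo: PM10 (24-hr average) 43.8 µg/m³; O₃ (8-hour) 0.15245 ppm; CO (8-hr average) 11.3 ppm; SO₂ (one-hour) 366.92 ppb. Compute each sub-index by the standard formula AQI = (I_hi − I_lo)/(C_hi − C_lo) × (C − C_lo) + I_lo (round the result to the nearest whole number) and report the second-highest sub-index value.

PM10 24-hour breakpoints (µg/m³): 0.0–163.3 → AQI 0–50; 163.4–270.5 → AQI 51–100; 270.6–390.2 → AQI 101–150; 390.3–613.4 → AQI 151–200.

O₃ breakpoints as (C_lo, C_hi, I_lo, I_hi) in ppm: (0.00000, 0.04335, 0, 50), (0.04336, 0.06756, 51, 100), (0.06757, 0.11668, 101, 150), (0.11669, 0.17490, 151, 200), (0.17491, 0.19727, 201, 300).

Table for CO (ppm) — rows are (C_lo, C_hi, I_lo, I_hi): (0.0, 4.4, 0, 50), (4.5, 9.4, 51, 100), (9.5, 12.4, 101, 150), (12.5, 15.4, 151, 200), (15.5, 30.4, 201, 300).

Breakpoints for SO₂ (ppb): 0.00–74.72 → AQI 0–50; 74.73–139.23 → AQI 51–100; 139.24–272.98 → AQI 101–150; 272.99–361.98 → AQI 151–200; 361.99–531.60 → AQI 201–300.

PM10: 43.8 lies in 0.0–163.3, so I_lo=0, I_hi=50, C_lo=0.0, C_hi=163.3.
(50−0)/(163.3−0.0) × (43.8−0.0) + 0 = 50/163.3 × 43.8 + 0 ≈ 13.41 → 13.
O₃ 0.15245: bracket 0.11669–0.17490 → index 151–200; slope 49/0.05821, offset 0.03576.
AQI = 151 + 49/0.05821·0.03576 ≈ 181.10 ⇒ 181.
CO: 11.3 lies in 9.5–12.4, so I_lo=101, I_hi=150, C_lo=9.5, C_hi=12.4.
(150−101)/(12.4−9.5) × (11.3−9.5) + 101 = 49/2.9 × 1.8 + 101 ≈ 131.41 → 131.
SO₂: 366.92 ∈ [361.99, 531.60] ↔ index [201, 300].
201 + (366.92−361.99)·(300−201)/(531.60−361.99) = 201 + 4.93·99/169.61 ≈ 203.88, so AQI = 204.
Sub-indices: PM10→13, O₃→181, CO→131, SO₂→204. Ranked high→low: 204, 181, 131, 13. Second-highest sub-index = 181.

181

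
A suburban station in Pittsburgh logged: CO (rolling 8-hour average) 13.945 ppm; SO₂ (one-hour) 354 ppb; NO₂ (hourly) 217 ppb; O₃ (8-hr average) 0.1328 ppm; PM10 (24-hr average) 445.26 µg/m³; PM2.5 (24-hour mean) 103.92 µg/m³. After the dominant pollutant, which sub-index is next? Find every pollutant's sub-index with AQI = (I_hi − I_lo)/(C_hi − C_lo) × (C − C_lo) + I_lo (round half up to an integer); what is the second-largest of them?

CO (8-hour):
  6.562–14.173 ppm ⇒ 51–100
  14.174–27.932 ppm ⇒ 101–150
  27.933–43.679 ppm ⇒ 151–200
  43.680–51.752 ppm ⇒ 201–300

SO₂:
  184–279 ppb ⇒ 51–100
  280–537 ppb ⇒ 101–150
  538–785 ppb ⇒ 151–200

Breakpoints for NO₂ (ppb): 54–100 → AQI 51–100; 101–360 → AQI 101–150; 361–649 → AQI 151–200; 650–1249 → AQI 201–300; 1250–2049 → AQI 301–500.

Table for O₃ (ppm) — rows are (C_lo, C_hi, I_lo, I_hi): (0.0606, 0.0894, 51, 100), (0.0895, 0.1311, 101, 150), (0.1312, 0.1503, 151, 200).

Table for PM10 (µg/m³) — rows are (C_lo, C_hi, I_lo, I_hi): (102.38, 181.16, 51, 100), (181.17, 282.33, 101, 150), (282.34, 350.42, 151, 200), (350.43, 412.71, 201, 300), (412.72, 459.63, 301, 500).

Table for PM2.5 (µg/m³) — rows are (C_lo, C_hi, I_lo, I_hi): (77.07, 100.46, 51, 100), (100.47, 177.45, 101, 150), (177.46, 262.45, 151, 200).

155

CO: 13.945 ∈ [6.562, 14.173] ↔ index [51, 100].
51 + (13.945−6.562)·(100−51)/(14.173−6.562) = 51 + 7.383·49/7.611 ≈ 98.53, so AQI = 99.
SO₂: 354 lies in 280–537, so I_lo=101, I_hi=150, C_lo=280, C_hi=537.
(150−101)/(537−280) × (354−280) + 101 = 49/257 × 74 + 101 ≈ 115.11 → 115.
NO₂: 217 lies in 101–360, so I_lo=101, I_hi=150, C_lo=101, C_hi=360.
(150−101)/(360−101) × (217−101) + 101 = 49/259 × 116 + 101 ≈ 122.95 → 123.
O₃ 0.1328: bracket 0.1312–0.1503 → index 151–200; slope 49/0.0191, offset 0.0016.
AQI = 151 + 49/0.0191·0.0016 ≈ 155.10 ⇒ 155.
PM10: 445.26 ∈ [412.72, 459.63] ↔ index [301, 500].
301 + (445.26−412.72)·(500−301)/(459.63−412.72) = 301 + 32.54·199/46.91 ≈ 439.04, so AQI = 439.
PM2.5: 103.92 lies in 100.47–177.45, so I_lo=101, I_hi=150, C_lo=100.47, C_hi=177.45.
(150−101)/(177.45−100.47) × (103.92−100.47) + 101 = 49/76.98 × 3.45 + 101 ≈ 103.20 → 103.
Sub-indices: CO→99, SO₂→115, NO₂→123, O₃→155, PM10→439, PM2.5→103. Ranked high→low: 439, 155, 123, 115, 103, 99. Second-highest sub-index = 155.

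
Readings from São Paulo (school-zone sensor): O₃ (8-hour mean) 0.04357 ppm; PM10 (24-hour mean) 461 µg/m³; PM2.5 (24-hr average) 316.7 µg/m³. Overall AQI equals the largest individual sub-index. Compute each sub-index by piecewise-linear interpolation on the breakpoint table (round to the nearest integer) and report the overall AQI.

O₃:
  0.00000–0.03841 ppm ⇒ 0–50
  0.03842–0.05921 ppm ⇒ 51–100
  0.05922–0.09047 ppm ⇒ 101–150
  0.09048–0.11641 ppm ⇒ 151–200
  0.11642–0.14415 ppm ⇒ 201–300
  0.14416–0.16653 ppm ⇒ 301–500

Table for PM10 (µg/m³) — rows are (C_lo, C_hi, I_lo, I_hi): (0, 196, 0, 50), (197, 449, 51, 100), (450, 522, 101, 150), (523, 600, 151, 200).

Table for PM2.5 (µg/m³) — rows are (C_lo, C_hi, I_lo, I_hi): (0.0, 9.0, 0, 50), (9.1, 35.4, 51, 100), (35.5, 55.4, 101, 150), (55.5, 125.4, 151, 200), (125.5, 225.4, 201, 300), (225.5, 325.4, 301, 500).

483

O₃: 0.04357 lies in 0.03842–0.05921, so I_lo=51, I_hi=100, C_lo=0.03842, C_hi=0.05921.
(100−51)/(0.05921−0.03842) × (0.04357−0.03842) + 51 = 49/0.02079 × 0.00515 + 51 ≈ 63.14 → 63.
PM10 461: bracket 450–522 → index 101–150; slope 49/72, offset 11.
AQI = 101 + 49/72·11 ≈ 108.49 ⇒ 108.
PM2.5: row 225.5–325.4 (AQI 301–500). (500−301)·(316.7−225.5)/(325.4−225.5) + 301 = 199·91.2/99.9 + 301 ≈ 482.67 → 483.
Sub-indices: O₃→63, PM10→108, PM2.5→483. Overall AQI = max = 483; dominant pollutant is PM2.5.
AQI 483: Hazardous.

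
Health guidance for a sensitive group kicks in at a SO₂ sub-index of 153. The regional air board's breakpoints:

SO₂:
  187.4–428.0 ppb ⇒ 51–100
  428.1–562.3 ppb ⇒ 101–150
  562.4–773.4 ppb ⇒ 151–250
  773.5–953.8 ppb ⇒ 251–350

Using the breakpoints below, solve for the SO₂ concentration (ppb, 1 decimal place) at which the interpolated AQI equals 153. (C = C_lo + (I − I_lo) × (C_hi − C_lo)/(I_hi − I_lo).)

AQI 153 lies in the 151–250 band, which corresponds to 562.4–773.4 ppb.
C = 562.4 + (153−151)×(773.4−562.4)/(250−151) = 562.4 + 2×211.0/99 ≈ 566.663 ppb → 566.7 ppb to 1 dp.

566.7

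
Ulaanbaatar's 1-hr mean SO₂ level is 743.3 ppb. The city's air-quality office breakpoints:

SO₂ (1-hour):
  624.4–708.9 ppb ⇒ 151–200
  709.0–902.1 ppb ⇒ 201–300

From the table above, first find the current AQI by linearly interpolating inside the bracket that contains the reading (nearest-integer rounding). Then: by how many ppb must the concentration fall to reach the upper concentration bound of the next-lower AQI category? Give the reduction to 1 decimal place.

SO₂: 743.3 ∈ [709.0, 902.1] ↔ index [201, 300].
201 + (743.3−709.0)·(300−201)/(902.1−709.0) = 201 + 34.3·99/193.1 ≈ 218.59, so AQI = 219.
Current AQI 219 is in the Very Unhealthy range (201–300). The next-lower category tops out at AQI 200, whose upper concentration bound is 708.9 ppb.
Reduction needed = 743.3 − 708.9 = 34.4 ppb.

34.4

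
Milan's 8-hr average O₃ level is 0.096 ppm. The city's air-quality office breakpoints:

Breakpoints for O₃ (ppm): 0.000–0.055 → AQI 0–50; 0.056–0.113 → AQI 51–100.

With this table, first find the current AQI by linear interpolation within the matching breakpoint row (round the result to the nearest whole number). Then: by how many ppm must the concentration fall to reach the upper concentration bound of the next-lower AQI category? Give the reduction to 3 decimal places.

O₃: 0.096 ∈ [0.056, 0.113] ↔ index [51, 100].
51 + (0.096−0.056)·(100−51)/(0.113−0.056) = 51 + 0.040·49/0.057 ≈ 85.39, so AQI = 85.
Current AQI 85 is in the Moderate range (51–100). The next-lower category tops out at AQI 50, whose upper concentration bound is 0.055 ppm.
Reduction needed = 0.096 − 0.055 = 0.041 ppm.

0.041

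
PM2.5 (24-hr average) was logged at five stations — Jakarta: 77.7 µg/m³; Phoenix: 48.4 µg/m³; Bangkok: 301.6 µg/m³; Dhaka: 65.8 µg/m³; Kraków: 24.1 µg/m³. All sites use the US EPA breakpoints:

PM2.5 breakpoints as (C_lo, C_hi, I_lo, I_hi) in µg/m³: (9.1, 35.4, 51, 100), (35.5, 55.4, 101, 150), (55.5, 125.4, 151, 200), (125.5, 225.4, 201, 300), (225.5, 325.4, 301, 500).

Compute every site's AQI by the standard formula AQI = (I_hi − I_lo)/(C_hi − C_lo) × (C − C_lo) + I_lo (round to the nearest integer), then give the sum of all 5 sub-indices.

Jakarta: row 55.5–125.4 (AQI 151–200). (200−151)·(77.7−55.5)/(125.4−55.5) + 151 = 49·22.2/69.9 + 151 ≈ 166.56 → 167.
Phoenix: row 35.5–55.4 (AQI 101–150). (150−101)·(48.4−35.5)/(55.4−35.5) + 101 = 49·12.9/19.9 + 101 ≈ 132.76 → 133.
Bangkok: 301.6 ∈ [225.5, 325.4] ↔ index [301, 500].
301 + (301.6−225.5)·(500−301)/(325.4−225.5) = 301 + 76.1·199/99.9 ≈ 452.59, so AQI = 453.
Dhaka 65.8: bracket 55.5–125.4 → index 151–200; slope 49/69.9, offset 10.3.
AQI = 151 + 49/69.9·10.3 ≈ 158.22 ⇒ 158.
Kraków: 24.1 ∈ [9.1, 35.4] ↔ index [51, 100].
51 + (24.1−9.1)·(100−51)/(35.4−9.1) = 51 + 15.0·49/26.3 ≈ 78.95, so AQI = 79.
AQIs: Jakarta=167, Phoenix=133, Bangkok=453, Dhaka=158, Kraków=79. Sum = 167 + 133 + 453 + 158 + 79 = 990.

990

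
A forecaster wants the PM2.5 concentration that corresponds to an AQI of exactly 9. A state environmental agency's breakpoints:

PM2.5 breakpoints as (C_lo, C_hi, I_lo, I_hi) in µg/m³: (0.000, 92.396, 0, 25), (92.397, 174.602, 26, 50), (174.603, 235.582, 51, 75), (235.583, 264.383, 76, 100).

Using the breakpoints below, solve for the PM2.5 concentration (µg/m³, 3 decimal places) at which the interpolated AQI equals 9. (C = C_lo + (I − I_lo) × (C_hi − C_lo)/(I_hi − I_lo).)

33.263

AQI 9 lies in the 0–25 band, which corresponds to 0.000–92.396 µg/m³.
C = 0.000 + (9−0)×(92.396−0.000)/(25−0) = 0.000 + 9×92.396/25 ≈ 33.26256 µg/m³ → 33.263 µg/m³ to 3 dp.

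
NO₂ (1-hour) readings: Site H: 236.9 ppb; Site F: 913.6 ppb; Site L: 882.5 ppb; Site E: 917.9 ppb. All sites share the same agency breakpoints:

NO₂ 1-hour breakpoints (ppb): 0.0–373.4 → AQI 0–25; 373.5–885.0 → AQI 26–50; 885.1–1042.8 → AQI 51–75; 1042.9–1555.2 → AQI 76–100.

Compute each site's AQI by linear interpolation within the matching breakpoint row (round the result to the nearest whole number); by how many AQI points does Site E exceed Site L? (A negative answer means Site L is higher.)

Site H: 236.9 lies in 0.0–373.4, so I_lo=0, I_hi=25, C_lo=0.0, C_hi=373.4.
(25−0)/(373.4−0.0) × (236.9−0.0) + 0 = 25/373.4 × 236.9 + 0 ≈ 15.86 → 16.
Site F: 913.6 lies in 885.1–1042.8, so I_lo=51, I_hi=75, C_lo=885.1, C_hi=1042.8.
(75−51)/(1042.8−885.1) × (913.6−885.1) + 51 = 24/157.7 × 28.5 + 51 ≈ 55.34 → 55.
Site L: 882.5 ∈ [373.5, 885.0] ↔ index [26, 50].
26 + (882.5−373.5)·(50−26)/(885.0−373.5) = 26 + 509.0·24/511.5 ≈ 49.88, so AQI = 50.
Site E: 917.9 ∈ [885.1, 1042.8] ↔ index [51, 75].
51 + (917.9−885.1)·(75−51)/(1042.8−885.1) = 51 + 32.8·24/157.7 ≈ 55.99, so AQI = 56.
AQIs: Site H=16, Site F=55, Site L=50, Site E=56. Site E (56) − Site L (50) = 6.

6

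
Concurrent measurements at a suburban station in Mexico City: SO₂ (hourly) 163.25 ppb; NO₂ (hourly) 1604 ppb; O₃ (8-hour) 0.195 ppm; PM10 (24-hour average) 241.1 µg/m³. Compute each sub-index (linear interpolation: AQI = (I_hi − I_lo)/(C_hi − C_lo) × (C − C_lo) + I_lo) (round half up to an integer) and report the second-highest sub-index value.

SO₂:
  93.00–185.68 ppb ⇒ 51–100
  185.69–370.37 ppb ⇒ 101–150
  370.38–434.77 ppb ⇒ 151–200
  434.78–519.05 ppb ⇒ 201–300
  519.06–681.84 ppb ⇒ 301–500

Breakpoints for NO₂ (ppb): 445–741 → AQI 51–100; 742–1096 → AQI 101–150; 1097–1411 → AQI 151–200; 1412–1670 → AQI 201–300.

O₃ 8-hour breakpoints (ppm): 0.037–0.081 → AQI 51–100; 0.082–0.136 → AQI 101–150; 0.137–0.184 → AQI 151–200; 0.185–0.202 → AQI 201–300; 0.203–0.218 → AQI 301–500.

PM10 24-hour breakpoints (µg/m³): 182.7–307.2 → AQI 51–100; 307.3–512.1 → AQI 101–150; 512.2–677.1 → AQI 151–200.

SO₂: 163.25 lies in 93.00–185.68, so I_lo=51, I_hi=100, C_lo=93.00, C_hi=185.68.
(100−51)/(185.68−93.00) × (163.25−93.00) + 51 = 49/92.68 × 70.25 + 51 ≈ 88.14 → 88.
NO₂: row 1412–1670 (AQI 201–300). (300−201)·(1604−1412)/(1670−1412) + 201 = 99·192/258 + 201 ≈ 274.67 → 275.
O₃: 0.195 lies in 0.185–0.202, so I_lo=201, I_hi=300, C_lo=0.185, C_hi=0.202.
(300−201)/(0.202−0.185) × (0.195−0.185) + 201 = 99/0.017 × 0.010 + 201 ≈ 259.24 → 259.
PM10: 241.1 ∈ [182.7, 307.2] ↔ index [51, 100].
51 + (241.1−182.7)·(100−51)/(307.2−182.7) = 51 + 58.4·49/124.5 ≈ 73.98, so AQI = 74.
Sub-indices: SO₂→88, NO₂→275, O₃→259, PM10→74. Ranked high→low: 275, 259, 88, 74. Second-highest sub-index = 259.

259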